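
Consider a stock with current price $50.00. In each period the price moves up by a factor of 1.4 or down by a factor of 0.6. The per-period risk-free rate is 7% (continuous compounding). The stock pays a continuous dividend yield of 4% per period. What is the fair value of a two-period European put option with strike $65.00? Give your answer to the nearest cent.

$18.66

Per-period risk-free factor R = e^0.07 = 1.0725; dividend-adjusted growth = e^(0.07−0.04) = 1.0305.
Risk-neutral probability p = (1.0305 − 0.6)/(1.4 − 0.6) = 0.4305/0.8000 = 0.5381
Terminal stock prices: S_uu = 98, S_ud = 42, S_dd = 18
Terminal payoffs (K − S): max(-33, 0) = 0, max(23, 0) = 23, max(47, 0) = 47
Node u (S = 70): V_u = e^(−0.07)·[0.5381·0.0000 + 0.4619·23.0000] = 9.9062
Node d (S = 30): V_d = e^(−0.07)·[0.5381·23.0000 + 0.4619·47.0000] = 31.7819
Node 0 (S = 50): V_0 = e^(−0.07)·[0.5381·9.9062 + 0.4619·31.7819] = 18.6584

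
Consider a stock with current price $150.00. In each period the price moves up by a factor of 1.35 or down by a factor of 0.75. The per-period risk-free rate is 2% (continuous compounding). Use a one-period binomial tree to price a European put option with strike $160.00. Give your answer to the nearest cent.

Risk-neutral probability p = (e^0.02 − 0.75)/(1.35 − 0.75) = 0.2702/0.6000 = 0.4503
Terminal stock prices: S_u = 202.5, S_d = 112.5
Terminal payoffs (K − S): max(-42.5, 0) = 0, max(47.5, 0) = 47.5
Node 0 (S = 150): V_0 = e^(−0.02)·[0.4503·0.0000 + 0.5497·47.5000] = 25.5921

$25.59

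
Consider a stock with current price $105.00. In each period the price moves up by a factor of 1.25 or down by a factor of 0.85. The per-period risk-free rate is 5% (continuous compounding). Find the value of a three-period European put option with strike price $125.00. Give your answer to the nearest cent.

$16.06

Risk-neutral probability p = (e^0.05 − 0.85)/(1.25 − 0.85) = 0.2013/0.4000 = 0.5032
Terminal stock prices: S_uuu = 205.1, S_uud = 139.5, S_udd = 94.83, S_ddd = 64.48
Terminal payoffs (K − S): max(-80.08, 0) = 0, max(-14.45, 0) = 0, max(30.17, 0) = 30.17, max(60.52, 0) = 60.52
Node uu (S = 164.1): V_uu = e^(−0.05)·[0.5032·0.0000 + 0.4968·0.0000] = 0.0000
Node ud (S = 111.6): V_ud = e^(−0.05)·[0.5032·0.0000 + 0.4968·30.1719] = 14.2590
Node dd (S = 75.86): V_dd = e^(−0.05)·[0.5032·30.1719 + 0.4968·60.5169] = 43.0412
Node u (S = 131.2): V_u = e^(−0.05)·[0.5032·0.0000 + 0.4968·14.2590] = 6.7387
Node d (S = 89.25): V_d = e^(−0.05)·[0.5032·14.2590 + 0.4968·43.0412] = 27.1658
Node 0 (S = 105): V_0 = e^(−0.05)·[0.5032·6.7387 + 0.4968·27.1658] = 16.0637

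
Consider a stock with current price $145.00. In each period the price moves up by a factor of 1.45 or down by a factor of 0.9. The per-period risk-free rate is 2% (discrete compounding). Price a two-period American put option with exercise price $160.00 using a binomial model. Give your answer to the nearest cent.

$25.00

Risk-neutral probability p = (1 + 0.02 − 0.9)/(1.45 − 0.9) = 0.1200/0.5500 = 0.2182
Terminal stock prices: S_uu = 304.9, S_ud = 189.2, S_dd = 117.5
Terminal payoffs (K − S): max(-144.9, 0) = 0, max(-29.22, 0) = 0, max(42.55, 0) = 42.55
Node u (S = 210.2): continuation = 1/1.02·[0.2182·0.0000 + 0.7818·0.0000] = 0.0000; exercise value = 0.0000 ≤ continuation, so V_u = 0.0000
Node d (S = 130.5): continuation = 1/1.02·[0.2182·0.0000 + 0.7818·42.5500] = 32.6141; exercise value = 29.5000 ≤ continuation, so V_d = 32.6141
Node 0 (S = 145): continuation = 1/1.02·[0.2182·0.0000 + 0.7818·32.6141] = 24.9983; exercise value = 15.0000 ≤ continuation, so V_0 = 24.9983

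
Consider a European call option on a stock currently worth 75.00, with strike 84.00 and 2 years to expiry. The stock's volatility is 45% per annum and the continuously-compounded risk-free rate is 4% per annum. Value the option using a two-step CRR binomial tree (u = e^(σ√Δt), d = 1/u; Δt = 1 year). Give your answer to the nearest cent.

CRR parameters: u = e^(σ√Δt) = e^(0.45·√1) = 1.5683, d = 1/u = 0.6376
Per-period rate: rΔt = 0.04·1 = 0.04, so R = e^0.04 = 1.0408
Risk-neutral probability p = (e^0.04 − 0.6376)/(1.5683 − 0.6376) = 0.4032/0.9307 = 0.4332
Terminal stock prices: S_uu = 184.5, S_ud = 75, S_dd = 30.49
Terminal payoffs (S − K): max(100.5, 0) = 100.5, max(-9, 0) = 0, max(-53.51, 0) = 0
Node u (S = 117.6): V_u = e^(−0.04)·[0.4332·100.4702 + 0.5668·0.0000] = 41.8182
Node d (S = 47.82): V_d = e^(−0.04)·[0.4332·0.0000 + 0.5668·0.0000] = 0.0000
Node 0 (S = 75): V_0 = e^(−0.04)·[0.4332·41.8182 + 0.5668·0.0000] = 17.4058

17.41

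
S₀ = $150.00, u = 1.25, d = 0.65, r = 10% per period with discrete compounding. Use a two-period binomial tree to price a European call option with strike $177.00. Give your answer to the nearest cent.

$26.67

Risk-neutral probability p = (1 + 0.1 − 0.65)/(1.25 − 0.65) = 0.4500/0.6000 = 0.7500
Terminal stock prices: S_uu = 234.4, S_ud = 121.9, S_dd = 63.38
Terminal payoffs (S − K): max(57.38, 0) = 57.38, max(-55.12, 0) = 0, max(-113.6, 0) = 0
Node u (S = 187.5): V_u = 1/1.1·[0.7500·57.3750 + 0.2500·0.0000] = 39.1193
Node d (S = 97.5): V_d = 1/1.1·[0.7500·0.0000 + 0.2500·0.0000] = 0.0000
Node 0 (S = 150): V_0 = 1/1.1·[0.7500·39.1193 + 0.2500·0.0000] = 26.6723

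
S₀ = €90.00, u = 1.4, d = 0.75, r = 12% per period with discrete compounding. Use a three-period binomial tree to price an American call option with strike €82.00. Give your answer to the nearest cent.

€36.65

Risk-neutral probability p = (1 + 0.12 − 0.75)/(1.4 − 0.75) = 0.3700/0.6500 = 0.5692
Terminal stock prices: S_uuu = 247, S_uud = 132.3, S_udd = 70.87, S_ddd = 37.97
Terminal payoffs (S − K): max(165, 0) = 165, max(50.3, 0) = 50.3, max(-11.13, 0) = 0, max(-44.03, 0) = 0
Node uu (S = 176.4): continuation = 1/1.12·[0.5692·164.9600 + 0.4308·50.3000] = 103.1857; exercise value = 94.4000 ≤ continuation, so V_uu = 103.1857
Node ud (S = 94.5): continuation = 1/1.12·[0.5692·50.3000 + 0.4308·0.0000] = 25.5646; exercise value = 12.5000 ≤ continuation, so V_ud = 25.5646
Node dd (S = 50.62): continuation = 1/1.12·[0.5692·0.0000 + 0.4308·0.0000] = 0.0000; exercise value = 0.0000 ≤ continuation, so V_dd = 0.0000
Node u (S = 126): continuation = 1/1.12·[0.5692·103.1857 + 0.4308·25.5646] = 62.2758; exercise value = 44.0000 ≤ continuation, so V_u = 62.2758
Node d (S = 67.5): continuation = 1/1.12·[0.5692·25.5646 + 0.4308·0.0000] = 12.9930; exercise value = 0.0000 ≤ continuation, so V_d = 12.9930
Node 0 (S = 90): continuation = 1/1.12·[0.5692·62.2758 + 0.4308·12.9930] = 36.6485; exercise value = 8.0000 ≤ continuation, so V_0 = 36.6485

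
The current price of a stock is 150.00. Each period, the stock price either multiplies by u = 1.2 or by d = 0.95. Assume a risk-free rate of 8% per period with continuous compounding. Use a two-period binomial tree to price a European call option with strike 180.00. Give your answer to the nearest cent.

Risk-neutral probability p = (e^0.08 − 0.95)/(1.2 − 0.95) = 0.1333/0.2500 = 0.5331
Terminal stock prices: S_uu = 216, S_ud = 171, S_dd = 135.4
Terminal payoffs (S − K): max(36, 0) = 36, max(-9, 0) = 0, max(-44.62, 0) = 0
Node u (S = 180): V_u = e^(−0.08)·[0.5331·36.0000 + 0.4669·0.0000] = 17.7177
Node d (S = 142.5): V_d = e^(−0.08)·[0.5331·0.0000 + 0.4669·0.0000] = 0.0000
Node 0 (S = 150): V_0 = e^(−0.08)·[0.5331·17.7177 + 0.4669·0.0000] = 8.7199

8.72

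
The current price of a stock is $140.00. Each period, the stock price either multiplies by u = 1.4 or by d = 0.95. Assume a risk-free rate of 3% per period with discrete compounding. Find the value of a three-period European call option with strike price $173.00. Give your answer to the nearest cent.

Risk-neutral probability p = (1 + 0.03 − 0.95)/(1.4 − 0.95) = 0.0800/0.4500 = 0.1778
Terminal stock prices: S_uuu = 384.2, S_uud = 260.7, S_udd = 176.9, S_ddd = 120
Terminal payoffs (S − K): max(211.2, 0) = 211.2, max(87.68, 0) = 87.68, max(3.89, 0) = 3.89, max(-52.97, 0) = 0
Node uu (S = 274.4): V_uu = 1/1.03·[0.1778·211.1600 + 0.8222·87.6800] = 106.4388
Node ud (S = 186.2): V_ud = 1/1.03·[0.1778·87.6800 + 0.8222·3.8900] = 18.2388
Node dd (S = 126.3): V_dd = 1/1.03·[0.1778·3.8900 + 0.8222·0.0000] = 0.6714
Node u (S = 196): V_u = 1/1.03·[0.1778·106.4388 + 0.8222·18.2388] = 32.9309
Node d (S = 133): V_d = 1/1.03·[0.1778·18.2388 + 0.8222·0.6714] = 3.6840
Node 0 (S = 140): V_0 = 1/1.03·[0.1778·32.9309 + 0.8222·3.6840] = 8.6247

$8.62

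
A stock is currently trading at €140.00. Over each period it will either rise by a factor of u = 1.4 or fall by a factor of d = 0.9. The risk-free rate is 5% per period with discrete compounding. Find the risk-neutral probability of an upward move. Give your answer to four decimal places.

p = 0.3000

Risk-neutral probability p = (1 + 0.05 − 0.9)/(1.4 − 0.9) = 0.1500/0.5000 = 0.3000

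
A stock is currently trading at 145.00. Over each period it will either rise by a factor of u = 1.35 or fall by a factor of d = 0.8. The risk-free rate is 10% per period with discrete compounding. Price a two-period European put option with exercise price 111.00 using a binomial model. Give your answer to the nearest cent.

3.11

Risk-neutral probability p = (1 + 0.1 − 0.8)/(1.35 − 0.8) = 0.3000/0.5500 = 0.5455
Terminal stock prices: S_uu = 264.3, S_ud = 156.6, S_dd = 92.8
Terminal payoffs (K − S): max(-153.3, 0) = 0, max(-45.6, 0) = 0, max(18.2, 0) = 18.2
Node u (S = 195.8): V_u = 1/1.1·[0.5455·0.0000 + 0.4545·0.0000] = 0.0000
Node d (S = 116): V_d = 1/1.1·[0.5455·0.0000 + 0.4545·18.2000] = 7.5207
Node 0 (S = 145): V_0 = 1/1.1·[0.5455·0.0000 + 0.4545·7.5207] = 3.1077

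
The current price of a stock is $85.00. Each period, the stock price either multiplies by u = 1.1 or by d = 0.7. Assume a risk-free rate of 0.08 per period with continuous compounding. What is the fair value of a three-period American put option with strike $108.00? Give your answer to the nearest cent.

$23.00

Risk-neutral probability p = (e^0.08 − 0.7)/(1.1 − 0.7) = 0.3833/0.4000 = 0.9582
Terminal stock prices: S_uuu = 113.1, S_uud = 72, S_udd = 45.81, S_ddd = 29.15
Terminal payoffs (K − S): max(-5.135, 0) = 0, max(36, 0) = 36, max(62.19, 0) = 62.19, max(78.84, 0) = 78.84
Node uu (S = 102.9): continuation = e^(−0.08)·[0.9582·0.0000 + 0.0418·36.0050] = 1.3887; exercise value = 5.1500 > continuation, so V_uu = 5.1500 (exercise)
Node ud (S = 65.45): continuation = e^(−0.08)·[0.9582·36.0050 + 0.0418·62.1850] = 34.2466; exercise value = 42.5500 > continuation, so V_ud = 42.5500 (exercise)
Node dd (S = 41.65): continuation = e^(−0.08)·[0.9582·62.1850 + 0.0418·78.8450] = 58.0466; exercise value = 66.3500 > continuation, so V_dd = 66.3500 (exercise)
Node u (S = 93.5): continuation = e^(−0.08)·[0.9582·5.1500 + 0.0418·42.5500] = 6.1966; exercise value = 14.5000 > continuation, so V_u = 14.5000 (exercise)
Node d (S = 59.5): continuation = e^(−0.08)·[0.9582·42.5500 + 0.0418·66.3500] = 40.1966; exercise value = 48.5000 > continuation, so V_d = 48.5000 (exercise)
Node 0 (S = 85): continuation = e^(−0.08)·[0.9582·14.5000 + 0.0418·48.5000] = 14.6966; exercise value = 23.0000 > continuation, so V_0 = 23.0000 (exercise)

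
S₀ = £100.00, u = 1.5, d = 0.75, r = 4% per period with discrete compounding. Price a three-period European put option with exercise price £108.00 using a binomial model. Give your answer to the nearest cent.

£22.66

Risk-neutral probability p = (1 + 0.04 − 0.75)/(1.5 − 0.75) = 0.2900/0.7500 = 0.3867
Terminal stock prices: S_uuu = 337.5, S_uud = 168.8, S_udd = 84.38, S_ddd = 42.19
Terminal payoffs (K − S): max(-229.5, 0) = 0, max(-60.75, 0) = 0, max(23.62, 0) = 23.62, max(65.81, 0) = 65.81
Node uu (S = 225): V_uu = 1/1.04·[0.3867·0.0000 + 0.6133·0.0000] = 0.0000
Node ud (S = 112.5): V_ud = 1/1.04·[0.3867·0.0000 + 0.6133·23.6250] = 13.9327
Node dd (S = 56.25): V_dd = 1/1.04·[0.3867·23.6250 + 0.6133·65.8125] = 47.5962
Node u (S = 150): V_u = 1/1.04·[0.3867·0.0000 + 0.6133·13.9327] = 8.2167
Node d (S = 75): V_d = 1/1.04·[0.3867·13.9327 + 0.6133·47.5962] = 33.2496
Node 0 (S = 100): V_0 = 1/1.04·[0.3867·8.2167 + 0.6133·33.2496] = 22.6637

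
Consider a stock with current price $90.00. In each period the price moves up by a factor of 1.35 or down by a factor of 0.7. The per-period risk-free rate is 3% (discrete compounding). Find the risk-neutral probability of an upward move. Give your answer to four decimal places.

p = 0.5077

Risk-neutral probability p = (1 + 0.03 − 0.7)/(1.35 − 0.7) = 0.3300/0.6500 = 0.5077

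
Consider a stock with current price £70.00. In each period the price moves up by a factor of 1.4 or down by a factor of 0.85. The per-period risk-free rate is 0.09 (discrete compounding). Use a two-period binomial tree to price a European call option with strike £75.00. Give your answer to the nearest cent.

£13.40

Risk-neutral probability p = (1 + 0.09 − 0.85)/(1.4 − 0.85) = 0.2400/0.5500 = 0.4364
Terminal stock prices: S_uu = 137.2, S_ud = 83.3, S_dd = 50.57
Terminal payoffs (S − K): max(62.2, 0) = 62.2, max(8.3, 0) = 8.3, max(-24.43, 0) = 0
Node u (S = 98): V_u = 1/1.09·[0.4364·62.2000 + 0.5636·8.3000] = 29.1927
Node d (S = 59.5): V_d = 1/1.09·[0.4364·8.3000 + 0.5636·0.0000] = 3.3228
Node 0 (S = 70): V_0 = 1/1.09·[0.4364·29.1927 + 0.5636·3.3228] = 13.4050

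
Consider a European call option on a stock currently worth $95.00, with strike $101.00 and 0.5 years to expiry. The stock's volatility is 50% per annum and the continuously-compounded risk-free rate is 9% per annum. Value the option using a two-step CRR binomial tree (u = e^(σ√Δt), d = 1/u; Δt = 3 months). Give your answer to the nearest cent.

$12.40

CRR parameters: u = e^(σ√Δt) = e^(0.5·√0.25) = 1.2840, d = 1/u = 0.7788
Per-period rate: rΔt = 0.09·0.25 = 0.0225, so R = e^0.0225 = 1.0228
Risk-neutral probability p = (e^0.0225 − 0.7788)/(1.2840 − 0.7788) = 0.2440/0.5052 = 0.4829
Terminal stock prices: S_uu = 156.6, S_ud = 95, S_dd = 57.62
Terminal payoffs (S − K): max(55.63, 0) = 55.63, max(-6, 0) = 0, max(-43.38, 0) = 0
Node u (S = 122): V_u = e^(−0.0225)·[0.4829·55.6285 + 0.5171·0.0000] = 26.2633
Node d (S = 73.99): V_d = e^(−0.0225)·[0.4829·0.0000 + 0.5171·0.0000] = 0.0000
Node 0 (S = 95): V_0 = e^(−0.0225)·[0.4829·26.2633 + 0.5171·0.0000] = 12.3994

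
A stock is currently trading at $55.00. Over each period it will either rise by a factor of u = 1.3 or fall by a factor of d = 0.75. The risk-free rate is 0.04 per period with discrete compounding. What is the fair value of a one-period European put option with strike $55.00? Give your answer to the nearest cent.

$6.25

Risk-neutral probability p = (1 + 0.04 − 0.75)/(1.3 − 0.75) = 0.2900/0.5500 = 0.5273
Terminal stock prices: S_u = 71.5, S_d = 41.25
Terminal payoffs (K − S): max(-16.5, 0) = 0, max(13.75, 0) = 13.75
Node 0 (S = 55): V_0 = 1/1.04·[0.5273·0.0000 + 0.4727·13.7500] = 6.2500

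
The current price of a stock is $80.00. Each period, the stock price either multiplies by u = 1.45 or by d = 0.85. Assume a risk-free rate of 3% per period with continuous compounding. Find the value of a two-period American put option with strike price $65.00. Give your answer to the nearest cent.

Risk-neutral probability p = (e^0.03 − 0.85)/(1.45 − 0.85) = 0.1805/0.6000 = 0.3008
Terminal stock prices: S_uu = 168.2, S_ud = 98.6, S_dd = 57.8
Terminal payoffs (K − S): max(-103.2, 0) = 0, max(-33.6, 0) = 0, max(7.2, 0) = 7.2
Node u (S = 116): continuation = e^(−0.03)·[0.3008·0.0000 + 0.6992·0.0000] = 0.0000; exercise value = 0.0000 ≤ continuation, so V_u = 0.0000
Node d (S = 68): continuation = e^(−0.03)·[0.3008·0.0000 + 0.6992·7.2000] = 4.8858; exercise value = 0.0000 ≤ continuation, so V_d = 4.8858
Node 0 (S = 80): continuation = e^(−0.03)·[0.3008·0.0000 + 0.6992·4.8858] = 3.3154; exercise value = 0.0000 ≤ continuation, so V_0 = 3.3154

$3.32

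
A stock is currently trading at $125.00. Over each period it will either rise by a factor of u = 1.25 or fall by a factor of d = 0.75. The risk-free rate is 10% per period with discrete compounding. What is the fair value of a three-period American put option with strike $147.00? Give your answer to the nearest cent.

Risk-neutral probability p = (1 + 0.1 − 0.75)/(1.25 − 0.75) = 0.3500/0.5000 = 0.7000
Terminal stock prices: S_uuu = 244.1, S_uud = 146.5, S_udd = 87.89, S_ddd = 52.73
Terminal payoffs (K − S): max(-97.14, 0) = 0, max(0.5156, 0) = 0.5156, max(59.11, 0) = 59.11, max(94.27, 0) = 94.27
Node uu (S = 195.3): continuation = 1/1.1·[0.7000·0.0000 + 0.3000·0.5156] = 0.1406; exercise value = 0.0000 ≤ continuation, so V_uu = 0.1406
Node ud (S = 117.2): continuation = 1/1.1·[0.7000·0.5156 + 0.3000·59.1094] = 16.4489; exercise value = 29.8125 > continuation, so V_ud = 29.8125 (exercise)
Node dd (S = 70.31): continuation = 1/1.1·[0.7000·59.1094 + 0.3000·94.2656] = 63.3239; exercise value = 76.6875 > continuation, so V_dd = 76.6875 (exercise)
Node u (S = 156.2): continuation = 1/1.1·[0.7000·0.1406 + 0.3000·29.8125] = 8.2202; exercise value = 0.0000 ≤ continuation, so V_u = 8.2202
Node d (S = 93.75): continuation = 1/1.1·[0.7000·29.8125 + 0.3000·76.6875] = 39.8864; exercise value = 53.2500 > continuation, so V_d = 53.2500 (exercise)
Node 0 (S = 125): continuation = 1/1.1·[0.7000·8.2202 + 0.3000·53.2500] = 19.7537; exercise value = 22.0000 > continuation, so V_0 = 22.0000 (exercise)

$22.00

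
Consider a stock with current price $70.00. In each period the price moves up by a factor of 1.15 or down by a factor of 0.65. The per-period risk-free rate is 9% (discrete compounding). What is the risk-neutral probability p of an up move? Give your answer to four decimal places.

Risk-neutral probability p = (1 + 0.09 − 0.65)/(1.15 − 0.65) = 0.4400/0.5000 = 0.8800

p = 0.8800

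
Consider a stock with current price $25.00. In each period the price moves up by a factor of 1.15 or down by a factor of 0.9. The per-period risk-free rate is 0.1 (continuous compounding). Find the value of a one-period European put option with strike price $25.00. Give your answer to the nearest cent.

Risk-neutral probability p = (e^0.1 − 0.9)/(1.15 − 0.9) = 0.2052/0.2500 = 0.8207
Terminal stock prices: S_u = 28.75, S_d = 22.5
Terminal payoffs (K − S): max(-3.75, 0) = 0, max(2.5, 0) = 2.5
Node 0 (S = 25): V_0 = e^(−0.1)·[0.8207·0.0000 + 0.1793·2.5000] = 0.4056

$0.41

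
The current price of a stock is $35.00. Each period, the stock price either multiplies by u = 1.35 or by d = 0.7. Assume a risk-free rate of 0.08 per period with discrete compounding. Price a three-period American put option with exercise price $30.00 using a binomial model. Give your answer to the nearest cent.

Risk-neutral probability p = (1 + 0.08 − 0.7)/(1.35 − 0.7) = 0.3800/0.6500 = 0.5846
Terminal stock prices: S_uuu = 86.11, S_uud = 44.65, S_udd = 23.15, S_ddd = 12
Terminal payoffs (K − S): max(-56.11, 0) = 0, max(-14.65, 0) = 0, max(6.848, 0) = 6.848, max(18, 0) = 18
Node uu (S = 63.79): continuation = 1/1.08·[0.5846·0.0000 + 0.4154·0.0000] = 0.0000; exercise value = 0.0000 ≤ continuation, so V_uu = 0.0000
Node ud (S = 33.07): continuation = 1/1.08·[0.5846·0.0000 + 0.4154·6.8475] = 2.6337; exercise value = 0.0000 ≤ continuation, so V_ud = 2.6337
Node dd (S = 17.15): continuation = 1/1.08·[0.5846·6.8475 + 0.4154·17.9950] = 10.6278; exercise value = 12.8500 > continuation, so V_dd = 12.8500 (exercise)
Node u (S = 47.25): continuation = 1/1.08·[0.5846·0.0000 + 0.4154·2.6337] = 1.0129; exercise value = 0.0000 ≤ continuation, so V_u = 1.0129
Node d (S = 24.5): continuation = 1/1.08·[0.5846·2.6337 + 0.4154·12.8500] = 6.3679; exercise value = 5.5000 ≤ continuation, so V_d = 6.3679
Node 0 (S = 35): continuation = 1/1.08·[0.5846·1.0129 + 0.4154·6.3679] = 2.9975; exercise value = 0.0000 ≤ continuation, so V_0 = 2.9975

$3.00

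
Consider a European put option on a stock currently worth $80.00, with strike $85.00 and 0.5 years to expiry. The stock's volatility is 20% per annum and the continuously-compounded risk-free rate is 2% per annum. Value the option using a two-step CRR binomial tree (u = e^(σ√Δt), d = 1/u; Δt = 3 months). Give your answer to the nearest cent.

CRR parameters: u = e^(σ√Δt) = e^(0.2·√0.25) = 1.1052, d = 1/u = 0.9048
Per-period rate: rΔt = 0.02·0.25 = 0.005, so R = e^0.005 = 1.0050
Risk-neutral probability p = (e^0.005 − 0.9048)/(1.1052 − 0.9048) = 0.1002/0.2003 = 0.5000
Terminal stock prices: S_uu = 97.71, S_ud = 80, S_dd = 65.5
Terminal payoffs (K − S): max(-12.71, 0) = 0, max(5, 0) = 5, max(19.5, 0) = 19.5
Node u (S = 88.41): V_u = e^(−0.005)·[0.5000·0.0000 + 0.5000·5.0000] = 2.4873
Node d (S = 72.39): V_d = e^(−0.005)·[0.5000·5.0000 + 0.5000·19.5015] = 12.1891
Node 0 (S = 80): V_0 = e^(−0.005)·[0.5000·2.4873 + 0.5000·12.1891] = 7.3012

$7.30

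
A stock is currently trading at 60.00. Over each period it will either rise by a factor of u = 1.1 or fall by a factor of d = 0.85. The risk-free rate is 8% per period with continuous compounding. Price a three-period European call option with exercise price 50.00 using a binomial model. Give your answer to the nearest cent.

20.69

Risk-neutral probability p = (e^0.08 − 0.85)/(1.1 − 0.85) = 0.2333/0.2500 = 0.9331
Terminal stock prices: S_uuu = 79.86, S_uud = 61.71, S_udd = 47.68, S_ddd = 36.85
Terminal payoffs (S − K): max(29.86, 0) = 29.86, max(11.71, 0) = 11.71, max(-2.315, 0) = 0, max(-13.15, 0) = 0
Node uu (S = 72.6): V_uu = e^(−0.08)·[0.9331·29.8600 + 0.0669·11.7100] = 26.4442
Node ud (S = 56.1): V_ud = e^(−0.08)·[0.9331·11.7100 + 0.0669·0.0000] = 10.0870
Node dd (S = 43.35): V_dd = e^(−0.08)·[0.9331·0.0000 + 0.0669·0.0000] = 0.0000
Node u (S = 66): V_u = e^(−0.08)·[0.9331·26.4442 + 0.0669·10.0870] = 23.4016
Node d (S = 51): V_d = e^(−0.08)·[0.9331·10.0870 + 0.0669·0.0000] = 8.6890
Node 0 (S = 60): V_0 = e^(−0.08)·[0.9331·23.4016 + 0.0669·8.6890] = 20.6945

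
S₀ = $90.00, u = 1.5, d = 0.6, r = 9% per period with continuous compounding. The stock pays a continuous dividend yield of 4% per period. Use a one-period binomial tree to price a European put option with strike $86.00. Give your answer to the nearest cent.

$14.58

Per-period risk-free factor R = e^0.09 = 1.0942; dividend-adjusted growth = e^(0.09−0.04) = 1.0513.
Risk-neutral probability p = (1.0513 − 0.6)/(1.5 − 0.6) = 0.4513/0.9000 = 0.5014
Terminal stock prices: S_u = 135, S_d = 54
Terminal payoffs (K − S): max(-49, 0) = 0, max(32, 0) = 32
Node 0 (S = 90): V_0 = e^(−0.09)·[0.5014·0.0000 + 0.4986·32.0000] = 14.5816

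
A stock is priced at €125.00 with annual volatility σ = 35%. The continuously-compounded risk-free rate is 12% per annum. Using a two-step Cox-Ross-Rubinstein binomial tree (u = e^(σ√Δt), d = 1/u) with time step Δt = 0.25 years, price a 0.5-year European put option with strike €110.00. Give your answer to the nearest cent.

CRR parameters: u = e^(σ√Δt) = e^(0.35·√0.25) = 1.1912, d = 1/u = 0.8395
Per-period rate: rΔt = 0.12·0.25 = 0.03, so R = e^0.03 = 1.0305
Risk-neutral probability p = (e^0.03 − 0.8395)/(1.1912 − 0.8395) = 0.1910/0.3518 = 0.5429
Terminal stock prices: S_uu = 177.4, S_ud = 125, S_dd = 88.09
Terminal payoffs (K − S): max(-67.38, 0) = 0, max(-15, 0) = 0, max(21.91, 0) = 21.91
Node u (S = 148.9): V_u = e^(−0.03)·[0.5429·0.0000 + 0.4571·0.0000] = 0.0000
Node d (S = 104.9): V_d = e^(−0.03)·[0.5429·0.0000 + 0.4571·21.9140] = 9.7202
Node 0 (S = 125): V_0 = e^(−0.03)·[0.5429·0.0000 + 0.4571·9.7202] = 4.3115

€4.31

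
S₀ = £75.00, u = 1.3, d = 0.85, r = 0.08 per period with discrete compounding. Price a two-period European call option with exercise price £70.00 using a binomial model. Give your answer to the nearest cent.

Risk-neutral probability p = (1 + 0.08 − 0.85)/(1.3 − 0.85) = 0.2300/0.4500 = 0.5111
Terminal stock prices: S_uu = 126.8, S_ud = 82.88, S_dd = 54.19
Terminal payoffs (S − K): max(56.75, 0) = 56.75, max(12.88, 0) = 12.88, max(-15.81, 0) = 0
Node u (S = 97.5): V_u = 1/1.08·[0.5111·56.7500 + 0.4889·12.8750] = 32.6852
Node d (S = 63.75): V_d = 1/1.08·[0.5111·12.8750 + 0.4889·0.0000] = 6.0931
Node 0 (S = 75): V_0 = 1/1.08·[0.5111·32.6852 + 0.4889·6.0931] = 18.2265

£18.23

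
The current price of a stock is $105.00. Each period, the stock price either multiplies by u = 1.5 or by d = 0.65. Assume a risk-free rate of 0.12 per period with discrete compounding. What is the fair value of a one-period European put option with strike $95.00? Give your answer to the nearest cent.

Risk-neutral probability p = (1 + 0.12 − 0.65)/(1.5 − 0.65) = 0.4700/0.8500 = 0.5529
Terminal stock prices: S_u = 157.5, S_d = 68.25
Terminal payoffs (K − S): max(-62.5, 0) = 0, max(26.75, 0) = 26.75
Node 0 (S = 105): V_0 = 1/1.12·[0.5529·0.0000 + 0.4471·26.7500] = 10.6775

$10.68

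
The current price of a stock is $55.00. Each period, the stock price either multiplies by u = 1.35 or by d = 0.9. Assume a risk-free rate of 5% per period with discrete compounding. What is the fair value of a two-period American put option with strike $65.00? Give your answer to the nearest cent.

$10.00

Risk-neutral probability p = (1 + 0.05 − 0.9)/(1.35 − 0.9) = 0.1500/0.4500 = 0.3333
Terminal stock prices: S_uu = 100.2, S_ud = 66.83, S_dd = 44.55
Terminal payoffs (K − S): max(-35.24, 0) = 0, max(-1.825, 0) = 0, max(20.45, 0) = 20.45
Node u (S = 74.25): continuation = 1/1.05·[0.3333·0.0000 + 0.6667·0.0000] = 0.0000; exercise value = 0.0000 ≤ continuation, so V_u = 0.0000
Node d (S = 49.5): continuation = 1/1.05·[0.3333·0.0000 + 0.6667·20.4500] = 12.9841; exercise value = 15.5000 > continuation, so V_d = 15.5000 (exercise)
Node 0 (S = 55): continuation = 1/1.05·[0.3333·0.0000 + 0.6667·15.5000] = 9.8413; exercise value = 10.0000 > continuation, so V_0 = 10.0000 (exercise)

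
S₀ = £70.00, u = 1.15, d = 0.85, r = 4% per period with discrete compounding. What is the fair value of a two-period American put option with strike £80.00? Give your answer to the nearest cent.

£10.00

Risk-neutral probability p = (1 + 0.04 − 0.85)/(1.15 − 0.85) = 0.1900/0.3000 = 0.6333
Terminal stock prices: S_uu = 92.57, S_ud = 68.42, S_dd = 50.57
Terminal payoffs (K − S): max(-12.57, 0) = 0, max(11.58, 0) = 11.58, max(29.43, 0) = 29.43
Node u (S = 80.5): continuation = 1/1.04·[0.6333·0.0000 + 0.3667·11.5750] = 4.0809; exercise value = 0.0000 ≤ continuation, so V_u = 4.0809
Node d (S = 59.5): continuation = 1/1.04·[0.6333·11.5750 + 0.3667·29.4250] = 17.4231; exercise value = 20.5000 > continuation, so V_d = 20.5000 (exercise)
Node 0 (S = 70): continuation = 1/1.04·[0.6333·4.0809 + 0.3667·20.5000] = 9.7127; exercise value = 10.0000 > continuation, so V_0 = 10.0000 (exercise)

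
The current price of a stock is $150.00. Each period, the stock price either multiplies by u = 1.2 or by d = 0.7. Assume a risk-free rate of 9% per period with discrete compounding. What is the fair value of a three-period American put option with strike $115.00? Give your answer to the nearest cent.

$3.25

Risk-neutral probability p = (1 + 0.09 − 0.7)/(1.2 − 0.7) = 0.3900/0.5000 = 0.7800
Terminal stock prices: S_uuu = 259.2, S_uud = 151.2, S_udd = 88.2, S_ddd = 51.45
Terminal payoffs (K − S): max(-144.2, 0) = 0, max(-36.2, 0) = 0, max(26.8, 0) = 26.8, max(63.55, 0) = 63.55
Node uu (S = 216): continuation = 1/1.09·[0.7800·0.0000 + 0.2200·0.0000] = 0.0000; exercise value = 0.0000 ≤ continuation, so V_uu = 0.0000
Node ud (S = 126): continuation = 1/1.09·[0.7800·0.0000 + 0.2200·26.8000] = 5.4092; exercise value = 0.0000 ≤ continuation, so V_ud = 5.4092
Node dd (S = 73.5): continuation = 1/1.09·[0.7800·26.8000 + 0.2200·63.5500] = 32.0046; exercise value = 41.5000 > continuation, so V_dd = 41.5000 (exercise)
Node u (S = 180): continuation = 1/1.09·[0.7800·0.0000 + 0.2200·5.4092] = 1.0918; exercise value = 0.0000 ≤ continuation, so V_u = 1.0918
Node d (S = 105): continuation = 1/1.09·[0.7800·5.4092 + 0.2200·41.5000] = 12.2469; exercise value = 10.0000 ≤ continuation, so V_d = 12.2469
Node 0 (S = 150): continuation = 1/1.09·[0.7800·1.0918 + 0.2200·12.2469] = 3.2531; exercise value = 0.0000 ≤ continuation, so V_0 = 3.2531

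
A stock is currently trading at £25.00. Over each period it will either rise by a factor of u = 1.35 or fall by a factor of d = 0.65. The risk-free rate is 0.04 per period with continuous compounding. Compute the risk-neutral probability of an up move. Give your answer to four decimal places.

Risk-neutral probability p = (e^0.04 − 0.65)/(1.35 − 0.65) = 0.3908/0.7000 = 0.5583

p = 0.5583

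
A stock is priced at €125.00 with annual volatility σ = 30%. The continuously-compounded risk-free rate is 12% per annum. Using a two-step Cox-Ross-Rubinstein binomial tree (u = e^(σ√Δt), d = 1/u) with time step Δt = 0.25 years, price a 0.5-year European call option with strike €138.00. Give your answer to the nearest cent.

CRR parameters: u = e^(σ√Δt) = e^(0.3·√0.25) = 1.1618, d = 1/u = 0.8607
Per-period rate: rΔt = 0.12·0.25 = 0.03, so R = e^0.03 = 1.0305
Risk-neutral probability p = (e^0.03 − 0.8607)/(1.1618 − 0.8607) = 0.1697/0.3011 = 0.5637
Terminal stock prices: S_uu = 168.7, S_ud = 125, S_dd = 92.6
Terminal payoffs (S − K): max(30.73, 0) = 30.73, max(-13, 0) = 0, max(-45.4, 0) = 0
Node u (S = 145.2): V_u = e^(−0.03)·[0.5637·30.7324 + 0.4363·0.0000] = 16.8120
Node d (S = 107.6): V_d = e^(−0.03)·[0.5637·0.0000 + 0.4363·0.0000] = 0.0000
Node 0 (S = 125): V_0 = e^(−0.03)·[0.5637·16.8120 + 0.4363·0.0000] = 9.1969

€9.20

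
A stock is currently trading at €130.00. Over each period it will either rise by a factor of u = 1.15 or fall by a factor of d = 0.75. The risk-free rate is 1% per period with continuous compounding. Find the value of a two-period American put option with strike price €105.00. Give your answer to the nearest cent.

Risk-neutral probability p = (e^0.01 − 0.75)/(1.15 − 0.75) = 0.2601/0.4000 = 0.6501
Terminal stock prices: S_uu = 171.9, S_ud = 112.1, S_dd = 73.12
Terminal payoffs (K − S): max(-66.92, 0) = 0, max(-7.125, 0) = 0, max(31.88, 0) = 31.88
Node u (S = 149.5): continuation = e^(−0.01)·[0.6501·0.0000 + 0.3499·0.0000] = 0.0000; exercise value = 0.0000 ≤ continuation, so V_u = 0.0000
Node d (S = 97.5): continuation = e^(−0.01)·[0.6501·0.0000 + 0.3499·31.8750] = 11.0413; exercise value = 7.5000 ≤ continuation, so V_d = 11.0413
Node 0 (S = 130): continuation = e^(−0.01)·[0.6501·0.0000 + 0.3499·11.0413] = 3.8246; exercise value = 0.0000 ≤ continuation, so V_0 = 3.8246

€3.82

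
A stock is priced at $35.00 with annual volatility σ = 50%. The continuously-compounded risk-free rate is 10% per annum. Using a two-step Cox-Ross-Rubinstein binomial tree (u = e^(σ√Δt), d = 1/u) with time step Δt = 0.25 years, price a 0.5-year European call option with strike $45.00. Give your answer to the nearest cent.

$2.88

CRR parameters: u = e^(σ√Δt) = e^(0.5·√0.25) = 1.2840, d = 1/u = 0.7788
Per-period rate: rΔt = 0.1·0.25 = 0.025, so R = e^0.025 = 1.0253
Risk-neutral probability p = (e^0.025 − 0.7788)/(1.2840 − 0.7788) = 0.2465/0.5052 = 0.4879
Terminal stock prices: S_uu = 57.71, S_ud = 35, S_dd = 21.23
Terminal payoffs (S − K): max(12.71, 0) = 12.71, max(-10, 0) = 0, max(-23.77, 0) = 0
Node u (S = 44.94): V_u = e^(−0.025)·[0.4879·12.7052 + 0.5121·0.0000] = 6.0462
Node d (S = 27.26): V_d = e^(−0.025)·[0.4879·0.0000 + 0.5121·0.0000] = 0.0000
Node 0 (S = 35): V_0 = e^(−0.025)·[0.4879·6.0462 + 0.5121·0.0000] = 2.8773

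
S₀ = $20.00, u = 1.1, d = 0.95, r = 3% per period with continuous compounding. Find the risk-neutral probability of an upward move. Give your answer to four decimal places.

Risk-neutral probability p = (e^0.03 − 0.95)/(1.1 − 0.95) = 0.0805/0.1500 = 0.5364

p = 0.5364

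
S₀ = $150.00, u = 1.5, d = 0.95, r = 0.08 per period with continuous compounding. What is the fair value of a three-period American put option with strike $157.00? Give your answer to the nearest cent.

Risk-neutral probability p = (e^0.08 − 0.95)/(1.5 − 0.95) = 0.1333/0.5500 = 0.2423
Terminal stock prices: S_uuu = 506.2, S_uud = 320.6, S_udd = 203.1, S_ddd = 128.6
Terminal payoffs (K − S): max(-349.2, 0) = 0, max(-163.6, 0) = 0, max(-46.06, 0) = 0, max(28.39, 0) = 28.39
Node uu (S = 337.5): continuation = e^(−0.08)·[0.2423·0.0000 + 0.7577·0.0000] = 0.0000; exercise value = 0.0000 ≤ continuation, so V_uu = 0.0000
Node ud (S = 213.8): continuation = e^(−0.08)·[0.2423·0.0000 + 0.7577·0.0000] = 0.0000; exercise value = 0.0000 ≤ continuation, so V_ud = 0.0000
Node dd (S = 135.4): continuation = e^(−0.08)·[0.2423·0.0000 + 0.7577·28.3938] = 19.8588; exercise value = 21.6250 > continuation, so V_dd = 21.6250 (exercise)
Node u (S = 225): continuation = e^(−0.08)·[0.2423·0.0000 + 0.7577·0.0000] = 0.0000; exercise value = 0.0000 ≤ continuation, so V_u = 0.0000
Node d (S = 142.5): continuation = e^(−0.08)·[0.2423·0.0000 + 0.7577·21.6250] = 15.1247; exercise value = 14.5000 ≤ continuation, so V_d = 15.1247
Node 0 (S = 150): continuation = e^(−0.08)·[0.2423·0.0000 + 0.7577·15.1247] = 10.5783; exercise value = 7.0000 ≤ continuation, so V_0 = 10.5783

$10.58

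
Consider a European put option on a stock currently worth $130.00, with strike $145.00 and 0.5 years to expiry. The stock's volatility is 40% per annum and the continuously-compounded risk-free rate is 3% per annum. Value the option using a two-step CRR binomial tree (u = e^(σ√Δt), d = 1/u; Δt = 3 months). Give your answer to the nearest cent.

$23.44

CRR parameters: u = e^(σ√Δt) = e^(0.4·√0.25) = 1.2214, d = 1/u = 0.8187
Per-period rate: rΔt = 0.03·0.25 = 0.0075, so R = e^0.0075 = 1.0075
Risk-neutral probability p = (e^0.0075 − 0.8187)/(1.2214 − 0.8187) = 0.1888/0.4027 = 0.4689
Terminal stock prices: S_uu = 193.9, S_ud = 130, S_dd = 87.14
Terminal payoffs (K − S): max(-48.94, 0) = 0, max(15, 0) = 15, max(57.86, 0) = 57.86
Node u (S = 158.8): V_u = e^(−0.0075)·[0.4689·0.0000 + 0.5311·15.0000] = 7.9075
Node d (S = 106.4): V_d = e^(−0.0075)·[0.4689·15.0000 + 0.5311·57.8584] = 37.4816
Node 0 (S = 130): V_0 = e^(−0.0075)·[0.4689·7.9075 + 0.5311·37.4816] = 23.4390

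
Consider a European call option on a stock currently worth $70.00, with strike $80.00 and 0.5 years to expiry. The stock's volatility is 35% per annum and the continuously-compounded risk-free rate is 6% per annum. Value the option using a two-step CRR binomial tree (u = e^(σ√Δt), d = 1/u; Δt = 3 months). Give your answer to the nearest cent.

$4.68

CRR parameters: u = e^(σ√Δt) = e^(0.35·√0.25) = 1.1912, d = 1/u = 0.8395
Per-period rate: rΔt = 0.06·0.25 = 0.015, so R = e^0.015 = 1.0151
Risk-neutral probability p = (e^0.015 − 0.8395)/(1.1912 − 0.8395) = 0.1757/0.3518 = 0.4993
Terminal stock prices: S_uu = 99.33, S_ud = 70, S_dd = 49.33
Terminal payoffs (S − K): max(19.33, 0) = 19.33, max(-10, 0) = 0, max(-30.67, 0) = 0
Node u (S = 83.39): V_u = e^(−0.015)·[0.4993·19.3347 + 0.5007·0.0000] = 9.5105
Node d (S = 58.76): V_d = e^(−0.015)·[0.4993·0.0000 + 0.5007·0.0000] = 0.0000
Node 0 (S = 70): V_0 = e^(−0.015)·[0.4993·9.5105 + 0.5007·0.0000] = 4.6781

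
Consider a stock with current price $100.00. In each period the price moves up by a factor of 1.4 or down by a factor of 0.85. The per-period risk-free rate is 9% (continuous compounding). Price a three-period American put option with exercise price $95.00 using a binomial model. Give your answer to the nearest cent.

$5.88

Risk-neutral probability p = (e^0.09 − 0.85)/(1.4 − 0.85) = 0.2442/0.5500 = 0.4440
Terminal stock prices: S_uuu = 274.4, S_uud = 166.6, S_udd = 101.1, S_ddd = 61.41
Terminal payoffs (K − S): max(-179.4, 0) = 0, max(-71.6, 0) = 0, max(-6.15, 0) = 0, max(33.59, 0) = 33.59
Node uu (S = 196): continuation = e^(−0.09)·[0.4440·0.0000 + 0.5560·0.0000] = 0.0000; exercise value = 0.0000 ≤ continuation, so V_uu = 0.0000
Node ud (S = 119): continuation = e^(−0.09)·[0.4440·0.0000 + 0.5560·0.0000] = 0.0000; exercise value = 0.0000 ≤ continuation, so V_ud = 0.0000
Node dd (S = 72.25): continuation = e^(−0.09)·[0.4440·0.0000 + 0.5560·33.5875] = 17.0688; exercise value = 22.7500 > continuation, so V_dd = 22.7500 (exercise)
Node u (S = 140): continuation = e^(−0.09)·[0.4440·0.0000 + 0.5560·0.0000] = 0.0000; exercise value = 0.0000 ≤ continuation, so V_u = 0.0000
Node d (S = 85): continuation = e^(−0.09)·[0.4440·0.0000 + 0.5560·22.7500] = 11.5613; exercise value = 10.0000 ≤ continuation, so V_d = 11.5613
Node 0 (S = 100): continuation = e^(−0.09)·[0.4440·0.0000 + 0.5560·11.5613] = 5.8753; exercise value = 0.0000 ≤ continuation, so V_0 = 5.8753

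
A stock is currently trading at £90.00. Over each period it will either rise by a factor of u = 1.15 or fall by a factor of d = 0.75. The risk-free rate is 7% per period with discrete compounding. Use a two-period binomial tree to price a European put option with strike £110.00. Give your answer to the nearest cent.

Risk-neutral probability p = (1 + 0.07 − 0.75)/(1.15 − 0.75) = 0.3200/0.4000 = 0.8000
Terminal stock prices: S_uu = 119, S_ud = 77.62, S_dd = 50.62
Terminal payoffs (K − S): max(-9.025, 0) = 0, max(32.38, 0) = 32.38, max(59.38, 0) = 59.38
Node u (S = 103.5): V_u = 1/1.07·[0.8000·0.0000 + 0.2000·32.3750] = 6.0514
Node d (S = 67.5): V_d = 1/1.07·[0.8000·32.3750 + 0.2000·59.3750] = 35.3037
Node 0 (S = 90): V_0 = 1/1.07·[0.8000·6.0514 + 0.2000·35.3037] = 11.1232

£11.12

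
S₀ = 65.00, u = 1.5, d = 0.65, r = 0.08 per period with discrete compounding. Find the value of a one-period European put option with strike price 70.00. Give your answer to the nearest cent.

Risk-neutral probability p = (1 + 0.08 − 0.65)/(1.5 − 0.65) = 0.4300/0.8500 = 0.5059
Terminal stock prices: S_u = 97.5, S_d = 42.25
Terminal payoffs (K − S): max(-27.5, 0) = 0, max(27.75, 0) = 27.75
Node 0 (S = 65): V_0 = 1/1.08·[0.5059·0.0000 + 0.4941·27.7500] = 12.6961

12.70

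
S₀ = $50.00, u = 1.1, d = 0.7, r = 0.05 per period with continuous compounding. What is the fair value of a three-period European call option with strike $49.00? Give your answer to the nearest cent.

Risk-neutral probability p = (e^0.05 − 0.7)/(1.1 − 0.7) = 0.3513/0.4000 = 0.8782
Terminal stock prices: S_uuu = 66.55, S_uud = 42.35, S_udd = 26.95, S_ddd = 17.15
Terminal payoffs (S − K): max(17.55, 0) = 17.55, max(-6.65, 0) = 0, max(-22.05, 0) = 0, max(-31.85, 0) = 0
Node uu (S = 60.5): V_uu = e^(−0.05)·[0.8782·17.5500 + 0.1218·0.0000] = 14.6604
Node ud (S = 38.5): V_ud = e^(−0.05)·[0.8782·0.0000 + 0.1218·0.0000] = 0.0000
Node dd (S = 24.5): V_dd = e^(−0.05)·[0.8782·0.0000 + 0.1218·0.0000] = 0.0000
Node u (S = 55): V_u = e^(−0.05)·[0.8782·14.6604 + 0.1218·0.0000] = 12.2465
Node d (S = 35): V_d = e^(−0.05)·[0.8782·0.0000 + 0.1218·0.0000] = 0.0000
Node 0 (S = 50): V_0 = e^(−0.05)·[0.8782·12.2465 + 0.1218·0.0000] = 10.2301

$10.23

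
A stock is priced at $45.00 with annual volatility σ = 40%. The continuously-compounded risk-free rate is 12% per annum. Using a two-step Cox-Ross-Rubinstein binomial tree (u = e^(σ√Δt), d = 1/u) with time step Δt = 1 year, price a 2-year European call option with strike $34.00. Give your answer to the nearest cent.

CRR parameters: u = e^(σ√Δt) = e^(0.4·√1) = 1.4918, d = 1/u = 0.6703
Per-period rate: rΔt = 0.12·1 = 0.12, so R = e^0.12 = 1.1275
Risk-neutral probability p = (e^0.12 − 0.6703)/(1.4918 − 0.6703) = 0.4572/0.8215 = 0.5565
Terminal stock prices: S_uu = 100.1, S_ud = 45, S_dd = 20.22
Terminal payoffs (S − K): max(66.15, 0) = 66.15, max(11, 0) = 11, max(-13.78, 0) = 0
Node u (S = 67.13): V_u = e^(−0.12)·[0.5565·66.1493 + 0.4435·11.0000] = 36.9768
Node d (S = 30.16): V_d = e^(−0.12)·[0.5565·11.0000 + 0.4435·0.0000] = 5.4294
Node 0 (S = 45): V_0 = e^(−0.12)·[0.5565·36.9768 + 0.4435·5.4294] = 20.3867

$20.39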